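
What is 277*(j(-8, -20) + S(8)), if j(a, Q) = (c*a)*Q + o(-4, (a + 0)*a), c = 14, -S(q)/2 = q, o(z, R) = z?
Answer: 614940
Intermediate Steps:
S(q) = -2*q
j(a, Q) = -4 + 14*Q*a (j(a, Q) = (14*a)*Q - 4 = 14*Q*a - 4 = -4 + 14*Q*a)
277*(j(-8, -20) + S(8)) = 277*((-4 + 14*(-20)*(-8)) - 2*8) = 277*((-4 + 2240) - 16) = 277*(2236 - 16) = 277*2220 = 614940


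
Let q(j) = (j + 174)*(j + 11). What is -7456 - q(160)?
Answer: -64570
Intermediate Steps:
q(j) = (11 + j)*(174 + j) (q(j) = (174 + j)*(11 + j) = (11 + j)*(174 + j))
-7456 - q(160) = -7456 - (1914 + 160² + 185*160) = -7456 - (1914 + 25600 + 29600) = -7456 - 1*57114 = -7456 - 57114 = -64570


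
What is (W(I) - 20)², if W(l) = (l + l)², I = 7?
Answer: 30976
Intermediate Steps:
W(l) = 4*l² (W(l) = (2*l)² = 4*l²)
(W(I) - 20)² = (4*7² - 20)² = (4*49 - 20)² = (196 - 20)² = 176² = 30976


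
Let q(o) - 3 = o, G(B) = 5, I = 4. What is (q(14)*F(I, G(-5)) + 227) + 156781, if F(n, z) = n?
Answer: 157076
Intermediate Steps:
q(o) = 3 + o
(q(14)*F(I, G(-5)) + 227) + 156781 = ((3 + 14)*4 + 227) + 156781 = (17*4 + 227) + 156781 = (68 + 227) + 156781 = 295 + 156781 = 157076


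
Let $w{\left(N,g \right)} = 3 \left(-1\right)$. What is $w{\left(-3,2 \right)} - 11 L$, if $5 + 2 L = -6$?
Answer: $\frac{115}{2} \approx 57.5$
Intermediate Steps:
$w{\left(N,g \right)} = -3$
$L = - \frac{11}{2}$ ($L = - \frac{5}{2} + \frac{1}{2} \left(-6\right) = - \frac{5}{2} - 3 = - \frac{11}{2} \approx -5.5$)
$w{\left(-3,2 \right)} - 11 L = -3 - - \frac{121}{2} = -3 + \frac{121}{2} = \frac{115}{2}$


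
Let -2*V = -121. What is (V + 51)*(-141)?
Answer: -31443/2 ≈ -15722.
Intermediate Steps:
V = 121/2 (V = -1/2*(-121) = 121/2 ≈ 60.500)
(V + 51)*(-141) = (121/2 + 51)*(-141) = (223/2)*(-141) = -31443/2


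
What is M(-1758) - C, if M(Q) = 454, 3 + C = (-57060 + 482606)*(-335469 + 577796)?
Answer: -103121285085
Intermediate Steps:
C = 103121285539 (C = -3 + (-57060 + 482606)*(-335469 + 577796) = -3 + 425546*242327 = -3 + 103121285542 = 103121285539)
M(-1758) - C = 454 - 1*103121285539 = 454 - 103121285539 = -103121285085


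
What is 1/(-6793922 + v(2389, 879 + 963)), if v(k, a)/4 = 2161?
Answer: -1/6785278 ≈ -1.4738e-7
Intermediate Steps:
v(k, a) = 8644 (v(k, a) = 4*2161 = 8644)
1/(-6793922 + v(2389, 879 + 963)) = 1/(-6793922 + 8644) = 1/(-6785278) = -1/6785278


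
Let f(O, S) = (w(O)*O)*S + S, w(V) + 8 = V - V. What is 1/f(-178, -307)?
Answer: -1/437475 ≈ -2.2858e-6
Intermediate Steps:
w(V) = -8 (w(V) = -8 + (V - V) = -8 + 0 = -8)
f(O, S) = S - 8*O*S (f(O, S) = (-8*O)*S + S = -8*O*S + S = S - 8*O*S)
1/f(-178, -307) = 1/(-307*(1 - 8*(-178))) = 1/(-307*(1 + 1424)) = 1/(-307*1425) = 1/(-437475) = -1/437475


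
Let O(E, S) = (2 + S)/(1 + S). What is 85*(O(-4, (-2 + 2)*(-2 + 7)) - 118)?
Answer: -9860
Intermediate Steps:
O(E, S) = (2 + S)/(1 + S)
85*(O(-4, (-2 + 2)*(-2 + 7)) - 118) = 85*((2 + (-2 + 2)*(-2 + 7))/(1 + (-2 + 2)*(-2 + 7)) - 118) = 85*((2 + 0*5)/(1 + 0*5) - 118) = 85*((2 + 0)/(1 + 0) - 118) = 85*(2/1 - 118) = 85*(1*2 - 118) = 85*(2 - 118) = 85*(-116) = -9860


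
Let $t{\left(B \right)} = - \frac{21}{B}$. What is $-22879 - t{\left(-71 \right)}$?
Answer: $- \frac{1624430}{71} \approx -22879.0$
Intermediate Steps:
$-22879 - t{\left(-71 \right)} = -22879 - - \frac{21}{-71} = -22879 - \left(-21\right) \left(- \frac{1}{71}\right) = -22879 - \frac{21}{71} = - \frac{1624430}{71}$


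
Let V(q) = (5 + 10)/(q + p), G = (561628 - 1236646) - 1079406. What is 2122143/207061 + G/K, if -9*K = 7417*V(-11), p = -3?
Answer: -15178757417133/7678857185 ≈ -1976.7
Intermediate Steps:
G = -1754424 (G = -675018 - 1079406 = -1754424)
V(q) = 15/(-3 + q) (V(q) = (5 + 10)/(q - 3) = 15/(-3 + q))
K = 37085/42 (K = -7417*15/(-3 - 11)/9 = -7417*15/(-14)/9 = -7417*15*(-1/14)/9 = -7417*(-15)/(9*14) = -⅑*(-111255/14) = 37085/42 ≈ 882.98)
2122143/207061 + G/K = 2122143/207061 - 1754424/37085/42 = 2122143*(1/207061) - 1754424*42/37085 = 2122143/207061 - 73685808/37085 = -15178757417133/7678857185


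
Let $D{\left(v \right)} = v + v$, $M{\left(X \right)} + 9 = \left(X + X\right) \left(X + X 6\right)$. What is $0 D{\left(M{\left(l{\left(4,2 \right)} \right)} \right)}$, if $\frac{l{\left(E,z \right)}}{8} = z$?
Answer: $0$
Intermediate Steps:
$l{\left(E,z \right)} = 8 z$
$M{\left(X \right)} = -9 + 14 X^{2}$ ($M{\left(X \right)} = -9 + \left(X + X\right) \left(X + X 6\right) = -9 + 2 X \left(X + 6 X\right) = -9 + 2 X 7 X = -9 + 14 X^{2}$)
$D{\left(v \right)} = 2 v$
$0 D{\left(M{\left(l{\left(4,2 \right)} \right)} \right)} = 0 \cdot 2 \left(-9 + 14 \left(8 \cdot 2\right)^{2}\right) = 0 \cdot 2 \left(-9 + 14 \cdot 16^{2}\right) = 0 \cdot 2 \left(-9 + 14 \cdot 256\right) = 0 \cdot 2 \left(-9 + 3584\right) = 0 \cdot 2 \cdot 3575 = 0 \cdot 7150 = 0$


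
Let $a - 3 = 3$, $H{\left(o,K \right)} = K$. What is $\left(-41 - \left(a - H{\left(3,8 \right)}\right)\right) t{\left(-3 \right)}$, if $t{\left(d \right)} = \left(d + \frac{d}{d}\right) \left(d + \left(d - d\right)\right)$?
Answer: $-234$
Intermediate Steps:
$a = 6$ ($a = 3 + 3 = 6$)
$t{\left(d \right)} = d \left(1 + d\right)$ ($t{\left(d \right)} = \left(d + 1\right) \left(d + 0\right) = \left(1 + d\right) d = d \left(1 + d\right)$)
$\left(-41 - \left(a - H{\left(3,8 \right)}\right)\right) t{\left(-3 \right)} = \left(-41 + \left(8 - 6\right)\right) \left(- 3 \left(1 - 3\right)\right) = \left(-41 + \left(8 - 6\right)\right) \left(\left(-3\right) \left(-2\right)\right) = \left(-41 + 2\right) 6 = \left(-39\right) 6 = -234$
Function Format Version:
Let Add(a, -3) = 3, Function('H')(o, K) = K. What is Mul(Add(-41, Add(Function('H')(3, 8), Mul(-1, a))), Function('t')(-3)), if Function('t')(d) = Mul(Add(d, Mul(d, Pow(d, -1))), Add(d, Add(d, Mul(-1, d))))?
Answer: -234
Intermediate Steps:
a = 6 (a = Add(3, 3) = 6)
Function('t')(d) = Mul(d, Add(1, d)) (Function('t')(d) = Mul(Add(d, 1), Add(d, 0)) = Mul(Add(1, d), d) = Mul(d, Add(1, d)))
Mul(Add(-41, Add(Function('H')(3, 8), Mul(-1, a))), Function('t')(-3)) = Mul(Add(-41, Add(8, Mul(-1, 6))), Mul(-3, Add(1, -3))) = Mul(Add(-41, Add(8, -6)), Mul(-3, -2)) = Mul(Add(-41, 2), 6) = Mul(-39, 6) = -234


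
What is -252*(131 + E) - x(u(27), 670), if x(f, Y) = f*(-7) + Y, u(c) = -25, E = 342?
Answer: -120041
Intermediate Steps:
x(f, Y) = Y - 7*f (x(f, Y) = -7*f + Y = Y - 7*f)
-252*(131 + E) - x(u(27), 670) = -252*(131 + 342) - (670 - 7*(-25)) = -252*473 - (670 + 175) = -119196 - 1*845 = -119196 - 845 = -120041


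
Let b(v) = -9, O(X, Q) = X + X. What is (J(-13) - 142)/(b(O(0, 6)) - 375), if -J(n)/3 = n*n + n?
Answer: 305/192 ≈ 1.5885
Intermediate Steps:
O(X, Q) = 2*X
J(n) = -3*n - 3*n² (J(n) = -3*(n*n + n) = -3*(n² + n) = -3*(n + n²) = -3*n - 3*n²)
(J(-13) - 142)/(b(O(0, 6)) - 375) = (-3*(-13)*(1 - 13) - 142)/(-9 - 375) = (-3*(-13)*(-12) - 142)/(-384) = (-468 - 142)*(-1/384) = -610*(-1/384) = 305/192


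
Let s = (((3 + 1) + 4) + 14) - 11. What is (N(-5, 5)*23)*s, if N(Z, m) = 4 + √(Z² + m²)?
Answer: 1012 + 1265*√2 ≈ 2801.0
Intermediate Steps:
s = 11 (s = ((4 + 4) + 14) - 11 = (8 + 14) - 11 = 22 - 11 = 11)
(N(-5, 5)*23)*s = ((4 + √((-5)² + 5²))*23)*11 = ((4 + √(25 + 25))*23)*11 = ((4 + √50)*23)*11 = ((4 + 5*√2)*23)*11 = (92 + 115*√2)*11 = 1012 + 1265*√2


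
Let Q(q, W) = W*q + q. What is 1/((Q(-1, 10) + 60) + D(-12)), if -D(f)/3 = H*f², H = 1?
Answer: -1/383 ≈ -0.0026110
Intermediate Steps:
Q(q, W) = q + W*q
D(f) = -3*f²
1/((Q(-1, 10) + 60) + D(-12)) = 1/((-(1 + 10) + 60) - 3*(-12)²) = 1/((-1*11 + 60) - 3*144) = 1/((-11 + 60) - 432) = 1/(49 - 432) = 1/(-383) = -1/383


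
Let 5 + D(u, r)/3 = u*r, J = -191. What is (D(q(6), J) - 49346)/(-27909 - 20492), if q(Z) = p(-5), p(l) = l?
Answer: 46496/48401 ≈ 0.96064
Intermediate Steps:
q(Z) = -5
D(u, r) = -15 + 3*r*u (D(u, r) = -15 + 3*(u*r) = -15 + 3*(r*u) = -15 + 3*r*u)
(D(q(6), J) - 49346)/(-27909 - 20492) = ((-15 + 3*(-191)*(-5)) - 49346)/(-27909 - 20492) = ((-15 + 2865) - 49346)/(-48401) = (2850 - 49346)*(-1/48401) = -46496*(-1/48401) = 46496/48401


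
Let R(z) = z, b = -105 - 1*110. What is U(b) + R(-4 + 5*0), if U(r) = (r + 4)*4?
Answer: -848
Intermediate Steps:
b = -215 (b = -105 - 110 = -215)
U(r) = 16 + 4*r (U(r) = (4 + r)*4 = 16 + 4*r)
U(b) + R(-4 + 5*0) = (16 + 4*(-215)) + (-4 + 5*0) = (16 - 860) + (-4 + 0) = -844 - 4 = -848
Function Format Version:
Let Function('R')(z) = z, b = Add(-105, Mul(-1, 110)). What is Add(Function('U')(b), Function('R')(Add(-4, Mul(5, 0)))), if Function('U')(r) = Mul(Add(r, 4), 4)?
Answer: -848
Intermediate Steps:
b = -215 (b = Add(-105, -110) = -215)
Function('U')(r) = Add(16, Mul(4, r)) (Function('U')(r) = Mul(Add(4, r), 4) = Add(16, Mul(4, r)))
Add(Function('U')(b), Function('R')(Add(-4, Mul(5, 0)))) = Add(Add(16, Mul(4, -215)), Add(-4, Mul(5, 0))) = Add(Add(16, -860), Add(-4, 0)) = Add(-844, -4) = -848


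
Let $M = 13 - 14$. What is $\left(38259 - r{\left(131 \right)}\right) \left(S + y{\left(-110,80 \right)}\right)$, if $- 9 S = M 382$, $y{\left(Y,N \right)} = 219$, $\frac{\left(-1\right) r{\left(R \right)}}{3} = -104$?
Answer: $\frac{29763097}{3} \approx 9.921 \cdot 10^{6}$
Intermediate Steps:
$r{\left(R \right)} = 312$ ($r{\left(R \right)} = \left(-3\right) \left(-104\right) = 312$)
$M = -1$
$S = \frac{382}{9}$ ($S = - \frac{\left(-1\right) 382}{9} = \left(- \frac{1}{9}\right) \left(-382\right) = \frac{382}{9} \approx 42.444$)
$\left(38259 - r{\left(131 \right)}\right) \left(S + y{\left(-110,80 \right)}\right) = \left(38259 - 312\right) \left(\frac{382}{9} + 219\right) = \left(38259 - 312\right) \frac{2353}{9} = 37947 \cdot \frac{2353}{9} = \frac{29763097}{3}$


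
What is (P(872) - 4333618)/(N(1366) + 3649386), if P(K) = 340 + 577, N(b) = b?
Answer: -4332701/3650752 ≈ -1.1868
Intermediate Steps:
P(K) = 917
(P(872) - 4333618)/(N(1366) + 3649386) = (917 - 4333618)/(1366 + 3649386) = -4332701/3650752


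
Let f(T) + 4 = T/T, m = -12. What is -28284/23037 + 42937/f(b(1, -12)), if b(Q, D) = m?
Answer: -329741507/23037 ≈ -14314.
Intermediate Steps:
b(Q, D) = -12
f(T) = -3 (f(T) = -4 + T/T = -4 + 1 = -3)
-28284/23037 + 42937/f(b(1, -12)) = -28284/23037 + 42937/(-3) = -28284*1/23037 + 42937*(-1/3) = -9428/7679 - 42937/3 = -329741507/23037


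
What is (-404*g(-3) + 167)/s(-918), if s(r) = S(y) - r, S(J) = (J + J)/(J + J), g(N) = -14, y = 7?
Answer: 5823/919 ≈ 6.3362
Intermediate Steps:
S(J) = 1 (S(J) = (2*J)/((2*J)) = (2*J)*(1/(2*J)) = 1)
s(r) = 1 - r
(-404*g(-3) + 167)/s(-918) = (-404*(-14) + 167)/(1 - 1*(-918)) = (5656 + 167)/(1 + 918) = 5823/919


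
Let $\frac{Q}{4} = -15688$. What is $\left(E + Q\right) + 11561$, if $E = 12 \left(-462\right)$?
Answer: $-56735$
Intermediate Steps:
$Q = -62752$ ($Q = 4 \left(-15688\right) = -62752$)
$E = -5544$
$\left(E + Q\right) + 11561 = \left(-5544 - 62752\right) + 11561 = -68296 + 11561 = -56735$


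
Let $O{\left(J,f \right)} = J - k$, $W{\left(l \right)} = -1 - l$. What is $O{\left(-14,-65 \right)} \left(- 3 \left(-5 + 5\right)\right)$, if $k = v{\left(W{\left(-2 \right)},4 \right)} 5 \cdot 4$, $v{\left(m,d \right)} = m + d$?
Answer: $0$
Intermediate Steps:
$v{\left(m,d \right)} = d + m$
$k = 100$ ($k = \left(4 - -1\right) 5 \cdot 4 = \left(4 + \left(-1 + 2\right)\right) 5 \cdot 4 = \left(4 + 1\right) 5 \cdot 4 = 5 \cdot 5 \cdot 4 = 25 \cdot 4 = 100$)
$O{\left(J,f \right)} = -100 + J$ ($O{\left(J,f \right)} = J - 100 = -100 + J$)
$O{\left(-14,-65 \right)} \left(- 3 \left(-5 + 5\right)\right) = \left(-100 - 14\right) \left(- 3 \left(-5 + 5\right)\right) = - 114 \left(\left(-3\right) 0\right) = \left(-114\right) 0 = 0$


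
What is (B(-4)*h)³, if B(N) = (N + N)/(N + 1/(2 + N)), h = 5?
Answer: 512000/729 ≈ 702.33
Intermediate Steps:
B(N) = 2*N/(N + 1/(2 + N)) (B(N) = (2*N)/(N + 1/(2 + N)) = 2*N/(N + 1/(2 + N)))
(B(-4)*h)³ = ((2*(-4)*(2 - 4)/(1 + (-4)² + 2*(-4)))*5)³ = ((2*(-4)*(-2)/(1 + 16 - 8))*5)³ = ((2*(-4)*(-2)/9)*5)³ = ((2*(-4)*(⅑)*(-2))*5)³ = ((16/9)*5)³ = (80/9)³ = 512000/729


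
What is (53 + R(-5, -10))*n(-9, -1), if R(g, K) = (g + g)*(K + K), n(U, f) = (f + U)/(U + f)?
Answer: 253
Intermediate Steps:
n(U, f) = 1 (n(U, f) = (U + f)/(U + f) = 1)
R(g, K) = 4*K*g (R(g, K) = (2*g)*(2*K) = 4*K*g)
(53 + R(-5, -10))*n(-9, -1) = (53 + 4*(-10)*(-5))*1 = (53 + 200)*1 = 253*1 = 253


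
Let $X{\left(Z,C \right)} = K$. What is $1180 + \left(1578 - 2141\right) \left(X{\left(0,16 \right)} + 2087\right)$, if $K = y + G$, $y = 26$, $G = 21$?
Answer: $-1200262$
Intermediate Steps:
$K = 47$ ($K = 26 + 21 = 47$)
$X{\left(Z,C \right)} = 47$
$1180 + \left(1578 - 2141\right) \left(X{\left(0,16 \right)} + 2087\right) = 1180 + \left(1578 - 2141\right) \left(47 + 2087\right) = 1180 - 1201442 = -1200262$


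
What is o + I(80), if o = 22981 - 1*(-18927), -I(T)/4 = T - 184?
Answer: 42324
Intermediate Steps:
I(T) = 736 - 4*T (I(T) = -4*(T - 184) = -4*(-184 + T) = 736 - 4*T)
o = 41908 (o = 22981 + 18927 = 41908)
o + I(80) = 41908 + (736 - 4*80) = 41908 + (736 - 320) = 41908 + 416 = 42324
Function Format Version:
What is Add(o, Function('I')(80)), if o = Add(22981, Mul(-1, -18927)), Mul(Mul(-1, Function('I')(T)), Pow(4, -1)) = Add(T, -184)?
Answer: 42324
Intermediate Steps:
Function('I')(T) = Add(736, Mul(-4, T)) (Function('I')(T) = Mul(-4, Add(T, -184)) = Mul(-4, Add(-184, T)) = Add(736, Mul(-4, T)))
o = 41908 (o = Add(22981, 18927) = 41908)
Add(o, Function('I')(80)) = Add(41908, Add(736, Mul(-4, 80))) = Add(41908, Add(736, -320)) = Add(41908, 416) = 42324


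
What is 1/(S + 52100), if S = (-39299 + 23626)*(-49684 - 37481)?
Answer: 1/1366189145 ≈ 7.3196e-10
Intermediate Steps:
S = 1366137045 (S = -15673*(-87165) = 1366137045)
1/(S + 52100) = 1/(1366137045 + 52100) = 1/1366189145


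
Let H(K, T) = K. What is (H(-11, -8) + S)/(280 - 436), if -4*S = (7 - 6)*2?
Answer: 23/312 ≈ 0.073718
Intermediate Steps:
S = -½ (S = -(7 - 6)*2/4 = -2/4 = -¼*2 = -½ ≈ -0.50000)
(H(-11, -8) + S)/(280 - 436) = (-11 - ½)/(280 - 436) = -23/2/(-156) = -23/2*(-1/156) = 23/312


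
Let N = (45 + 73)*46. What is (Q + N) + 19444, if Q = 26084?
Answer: 50956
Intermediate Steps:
N = 5428 (N = 118*46 = 5428)
(Q + N) + 19444 = (26084 + 5428) + 19444 = 31512 + 19444 = 50956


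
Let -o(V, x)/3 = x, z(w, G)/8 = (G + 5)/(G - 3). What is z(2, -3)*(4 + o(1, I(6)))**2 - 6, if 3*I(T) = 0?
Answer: -146/3 ≈ -48.667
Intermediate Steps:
z(w, G) = 8*(5 + G)/(-3 + G) (z(w, G) = 8*((G + 5)/(G - 3)) = 8*((5 + G)/(-3 + G)) = 8*(5 + G)/(-3 + G))
I(T) = 0 (I(T) = (1/3)*0 = 0)
o(V, x) = -3*x
z(2, -3)*(4 + o(1, I(6)))**2 - 6 = (8*(5 - 3)/(-3 - 3))*(4 - 3*0)**2 - 6 = (8*2/(-6))*(4 + 0)**2 - 6 = (8*(-1/6)*2)*4**2 - 6 = -8/3*16 - 6 = -128/3 - 6 = -146/3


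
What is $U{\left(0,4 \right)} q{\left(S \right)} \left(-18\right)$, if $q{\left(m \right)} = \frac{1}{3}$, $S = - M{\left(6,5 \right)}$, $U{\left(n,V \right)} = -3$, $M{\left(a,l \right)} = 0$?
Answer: $18$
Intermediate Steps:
$S = 0$ ($S = \left(-1\right) 0 = 0$)
$q{\left(m \right)} = \frac{1}{3}$
$U{\left(0,4 \right)} q{\left(S \right)} \left(-18\right) = \left(-3\right) \frac{1}{3} \left(-18\right) = \left(-1\right) \left(-18\right) = 18$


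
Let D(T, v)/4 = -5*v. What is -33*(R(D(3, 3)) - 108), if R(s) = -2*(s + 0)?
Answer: -396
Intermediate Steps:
D(T, v) = -20*v (D(T, v) = 4*(-5*v) = -20*v)
R(s) = -2*s
-33*(R(D(3, 3)) - 108) = -33*(-(-40)*3 - 108) = -33*(-2*(-60) - 108) = -33*(120 - 108) = -33*12 = -396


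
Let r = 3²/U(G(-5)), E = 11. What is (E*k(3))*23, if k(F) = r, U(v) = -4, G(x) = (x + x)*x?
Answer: -2277/4 ≈ -569.25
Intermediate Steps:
G(x) = 2*x² (G(x) = (2*x)*x = 2*x²)
r = -9/4 (r = 3²/(-4) = 9*(-¼) = -9/4 ≈ -2.2500)
k(F) = -9/4
(E*k(3))*23 = (11*(-9/4))*23 = -99/4*23 = -2277/4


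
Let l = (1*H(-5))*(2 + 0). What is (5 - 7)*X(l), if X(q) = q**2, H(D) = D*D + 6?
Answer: -7688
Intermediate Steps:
H(D) = 6 + D**2 (H(D) = D**2 + 6 = 6 + D**2)
l = 62 (l = (1*(6 + (-5)**2))*(2 + 0) = (1*(6 + 25))*2 = (1*31)*2 = 31*2 = 62)
(5 - 7)*X(l) = (5 - 7)*62**2 = -2*3844 = -7688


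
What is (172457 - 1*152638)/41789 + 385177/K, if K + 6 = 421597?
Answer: 24451673682/17617866299 ≈ 1.3879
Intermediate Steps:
K = 421591 (K = -6 + 421597 = 421591)
(172457 - 1*152638)/41789 + 385177/K = (172457 - 1*152638)/41789 + 385177/421591 = (172457 - 152638)*(1/41789) + 385177*(1/421591) = 19819*(1/41789) + 385177/421591 = 19819/41789 + 385177/421591 = 24451673682/17617866299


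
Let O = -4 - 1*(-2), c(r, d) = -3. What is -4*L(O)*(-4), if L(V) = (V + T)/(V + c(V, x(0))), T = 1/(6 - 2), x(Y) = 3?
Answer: 28/5 ≈ 5.6000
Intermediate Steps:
O = -2 (O = -4 + 2 = -2)
T = 1/4 ≈ 0.25000
L(V) = (1/4 + V)/(-3 + V) (L(V) = (V + 1/4)/(V - 3) = (1/4 + V)/(-3 + V))
-4*L(O)*(-4) = -4*(1/4 - 2)/(-3 - 2)*(-4) = -4*(-7)/((-5)*4)*(-4) = -(-4)*(-7)/(5*4)*(-4) = -4*7/20*(-4) = -7/5*(-4) = 28/5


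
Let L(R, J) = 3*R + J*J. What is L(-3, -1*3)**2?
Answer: 0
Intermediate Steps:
L(R, J) = J**2 + 3*R (L(R, J) = 3*R + J**2 = J**2 + 3*R)
L(-3, -1*3)**2 = ((-1*3)**2 + 3*(-3))**2 = ((-3)**2 - 9)**2 = (9 - 9)**2 = 0**2 = 0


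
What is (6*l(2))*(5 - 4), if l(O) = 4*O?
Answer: 48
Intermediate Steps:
(6*l(2))*(5 - 4) = (6*(4*2))*(5 - 4) = (6*8)*1 = 48*1 = 48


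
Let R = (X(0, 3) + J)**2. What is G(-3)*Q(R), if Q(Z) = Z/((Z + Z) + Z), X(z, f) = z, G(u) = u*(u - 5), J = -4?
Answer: 8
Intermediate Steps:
G(u) = u*(-5 + u)
R = 16 (R = (0 - 4)**2 = (-4)**2 = 16)
Q(Z) = 1/3 (Q(Z) = Z/(2*Z + Z) = Z/((3*Z)) = Z*(1/(3*Z)) = 1/3)
G(-3)*Q(R) = -3*(-5 - 3)*(1/3) = -3*(-8)*(1/3) = 24*(1/3) = 8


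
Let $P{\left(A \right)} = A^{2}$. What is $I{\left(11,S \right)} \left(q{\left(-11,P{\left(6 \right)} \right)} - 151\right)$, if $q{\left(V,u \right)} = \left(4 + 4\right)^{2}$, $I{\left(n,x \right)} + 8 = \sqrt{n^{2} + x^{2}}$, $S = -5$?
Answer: $696 - 87 \sqrt{146} \approx -355.23$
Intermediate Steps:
$I{\left(n,x \right)} = -8 + \sqrt{n^{2} + x^{2}}$
$q{\left(V,u \right)} = 64$ ($q{\left(V,u \right)} = 8^{2} = 64$)
$I{\left(11,S \right)} \left(q{\left(-11,P{\left(6 \right)} \right)} - 151\right) = \left(-8 + \sqrt{11^{2} + \left(-5\right)^{2}}\right) \left(64 - 151\right) = \left(-8 + \sqrt{121 + 25}\right) \left(-87\right) = \left(-8 + \sqrt{146}\right) \left(-87\right) = 696 - 87 \sqrt{146}$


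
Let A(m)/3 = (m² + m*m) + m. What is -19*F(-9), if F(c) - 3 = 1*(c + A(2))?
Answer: -456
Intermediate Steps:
A(m) = 3*m + 6*m² (A(m) = 3*((m² + m*m) + m) = 3*((m² + m²) + m) = 3*(2*m² + m) = 3*(m + 2*m²) = 3*m + 6*m²)
F(c) = 33 + c (F(c) = 3 + 1*(c + 3*2*(1 + 2*2)) = 3 + 1*(c + 3*2*(1 + 4)) = 3 + 1*(c + 3*2*5) = 3 + 1*(c + 30) = 3 + 1*(30 + c) = 3 + (30 + c) = 33 + c)
-19*F(-9) = -19*(33 - 9) = -19*24 = -456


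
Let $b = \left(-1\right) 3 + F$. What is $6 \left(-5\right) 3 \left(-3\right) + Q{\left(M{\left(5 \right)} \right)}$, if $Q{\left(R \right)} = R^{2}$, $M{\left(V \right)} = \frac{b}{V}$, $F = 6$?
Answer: $\frac{6759}{25} \approx 270.36$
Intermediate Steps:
$b = 3$ ($b = \left(-1\right) 3 + 6 = -3 + 6 = 3$)
$M{\left(V \right)} = \frac{3}{V}$
$6 \left(-5\right) 3 \left(-3\right) + Q{\left(M{\left(5 \right)} \right)} = 6 \left(-5\right) 3 \left(-3\right) + \left(\frac{3}{5}\right)^{2} = 6 \left(\left(-15\right) \left(-3\right)\right) + \left(3 \cdot \frac{1}{5}\right)^{2} = 6 \cdot 45 + \left(\frac{3}{5}\right)^{2} = 270 + \frac{9}{25} = \frac{6759}{25}$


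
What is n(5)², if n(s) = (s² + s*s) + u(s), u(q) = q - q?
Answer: 2500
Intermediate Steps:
u(q) = 0
n(s) = 2*s² (n(s) = (s² + s*s) + 0 = (s² + s²) + 0 = 2*s² + 0 = 2*s²)
n(5)² = (2*5²)² = (2*25)² = 50² = 2500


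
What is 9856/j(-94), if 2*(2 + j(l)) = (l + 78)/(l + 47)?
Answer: -231616/43 ≈ -5386.4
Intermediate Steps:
j(l) = -2 + (78 + l)/(2*(47 + l)) (j(l) = -2 + ((l + 78)/(l + 47))/2 = -2 + ((78 + l)/(47 + l))/2 = -2 + (78 + l)/(2*(47 + l)))
9856/j(-94) = 9856/(((-110 - 3*(-94))/(2*(47 - 94)))) = 9856/(((1/2)*(-110 + 282)/(-47))) = 9856/(((1/2)*(-1/47)*172)) = 9856/(-86/47) = 9856*(-47/86) = -231616/43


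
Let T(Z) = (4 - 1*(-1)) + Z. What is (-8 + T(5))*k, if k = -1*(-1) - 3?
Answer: -4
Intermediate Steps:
T(Z) = 5 + Z (T(Z) = (4 + 1) + Z = 5 + Z)
k = -2 (k = 1 - 3 = -2)
(-8 + T(5))*k = (-8 + (5 + 5))*(-2) = (-8 + 10)*(-2) = 2*(-2) = -4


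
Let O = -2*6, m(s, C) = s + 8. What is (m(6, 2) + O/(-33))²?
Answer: 24964/121 ≈ 206.31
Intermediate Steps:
m(s, C) = 8 + s
O = -12
(m(6, 2) + O/(-33))² = ((8 + 6) - 12/(-33))² = (14 - 12*(-1/33))² = (14 + 4/11)² = (158/11)² = 24964/121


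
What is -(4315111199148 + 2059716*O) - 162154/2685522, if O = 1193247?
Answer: -9094333793179338077/1342761 ≈ -6.7729e+12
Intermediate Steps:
-(4315111199148 + 2059716*O) - 162154/2685522 = -(2745212141676 + 4027648995324) - 162154/2685522 = -2059716/(1/((1193247 + 1955439) + 139564)) - 162154*1/2685522 = -2059716/(1/(3148686 + 139564)) - 81077/1342761 = -2059716/(1/3288250) - 81077/1342761 = -2059716/1/3288250 - 81077/1342761 = -2059716*3288250 - 81077/1342761 = -6772861137000 - 81077/1342761 = -9094333793179338077/1342761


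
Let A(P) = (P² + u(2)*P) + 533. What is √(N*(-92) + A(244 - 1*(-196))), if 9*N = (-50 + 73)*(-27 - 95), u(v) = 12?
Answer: √2052869/3 ≈ 477.59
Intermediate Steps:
N = -2806/9 (N = ((-50 + 73)*(-27 - 95))/9 = (23*(-122))/9 = (⅑)*(-2806) = -2806/9 ≈ -311.78)
A(P) = 533 + P² + 12*P (A(P) = (P² + 12*P) + 533 = 533 + P² + 12*P)
√(N*(-92) + A(244 - 1*(-196))) = √(-2806/9*(-92) + (533 + (244 - 1*(-196))² + 12*(244 - 1*(-196)))) = √(258152/9 + (533 + (244 + 196)² + 12*(244 + 196))) = √(258152/9 + (533 + 440² + 12*440)) = √(258152/9 + (533 + 193600 + 5280)) = √(258152/9 + 199413) = √(2052869/9) = √2052869/3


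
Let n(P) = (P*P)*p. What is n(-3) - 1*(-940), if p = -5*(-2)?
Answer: 1030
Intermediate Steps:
p = 10
n(P) = 10*P² (n(P) = (P*P)*10 = P²*10 = 10*P²)
n(-3) - 1*(-940) = 10*(-3)² - 1*(-940) = 10*9 + 940 = 90 + 940 = 1030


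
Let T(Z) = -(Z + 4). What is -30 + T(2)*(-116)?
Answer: 666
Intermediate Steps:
T(Z) = -4 - Z (T(Z) = -(4 + Z) = -4 - Z)
-30 + T(2)*(-116) = -30 + (-4 - 1*2)*(-116) = -30 + (-4 - 2)*(-116) = -30 - 6*(-116) = -30 + 696 = 666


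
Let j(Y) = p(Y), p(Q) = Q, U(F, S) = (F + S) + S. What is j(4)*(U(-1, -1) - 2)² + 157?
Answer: 257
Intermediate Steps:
U(F, S) = F + 2*S
j(Y) = Y
j(4)*(U(-1, -1) - 2)² + 157 = 4*((-1 + 2*(-1)) - 2)² + 157 = 4*((-1 - 2) - 2)² + 157 = 4*(-3 - 2)² + 157 = 4*(-5)² + 157 = 4*25 + 157 = 100 + 157 = 257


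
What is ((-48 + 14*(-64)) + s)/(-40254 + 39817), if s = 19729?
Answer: -18785/437 ≈ -42.986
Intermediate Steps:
((-48 + 14*(-64)) + s)/(-40254 + 39817) = ((-48 + 14*(-64)) + 19729)/(-40254 + 39817) = ((-48 - 896) + 19729)/(-437) = (-944 + 19729)*(-1/437) = 18785*(-1/437) = -18785/437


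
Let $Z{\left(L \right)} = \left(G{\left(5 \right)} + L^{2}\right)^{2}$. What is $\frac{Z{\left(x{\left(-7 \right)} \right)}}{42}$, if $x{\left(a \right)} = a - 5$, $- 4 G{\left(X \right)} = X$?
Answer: $\frac{326041}{672} \approx 485.18$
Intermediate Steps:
$G{\left(X \right)} = - \frac{X}{4}$
$x{\left(a \right)} = -5 + a$
$Z{\left(L \right)} = \left(- \frac{5}{4} + L^{2}\right)^{2}$ ($Z{\left(L \right)} = \left(\left(- \frac{1}{4}\right) 5 + L^{2}\right)^{2} = \left(- \frac{5}{4} + L^{2}\right)^{2}$)
$\frac{Z{\left(x{\left(-7 \right)} \right)}}{42} = \frac{\frac{1}{16} \left(-5 + 4 \left(-5 - 7\right)^{2}\right)^{2}}{42} = \frac{\left(-5 + 4 \left(-12\right)^{2}\right)^{2}}{16} \cdot \frac{1}{42} = \frac{\left(-5 + 4 \cdot 144\right)^{2}}{16} \cdot \frac{1}{42} = \frac{\left(-5 + 576\right)^{2}}{16} \cdot \frac{1}{42} = \frac{571^{2}}{16} \cdot \frac{1}{42} = \frac{1}{16} \cdot 326041 \cdot \frac{1}{42} = \frac{326041}{16} \cdot \frac{1}{42} = \frac{326041}{672}$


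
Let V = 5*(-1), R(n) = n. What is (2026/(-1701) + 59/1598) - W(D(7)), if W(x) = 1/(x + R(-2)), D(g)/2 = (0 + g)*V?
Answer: -12397745/10872792 ≈ -1.1403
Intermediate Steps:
V = -5
D(g) = -10*g (D(g) = 2*((0 + g)*(-5)) = 2*(g*(-5)) = 2*(-5*g) = -10*g)
W(x) = 1/(-2 + x) (W(x) = 1/(x - 2) = 1/(-2 + x))
(2026/(-1701) + 59/1598) - W(D(7)) = (2026/(-1701) + 59/1598) - 1/(-2 - 10*7) = (2026*(-1/1701) + 59*(1/1598)) - 1/(-2 - 70) = (-2026/1701 + 59/1598) - 1/(-72) = -3137189/2718198 - 1*(-1/72) = -3137189/2718198 + 1/72 = -12397745/10872792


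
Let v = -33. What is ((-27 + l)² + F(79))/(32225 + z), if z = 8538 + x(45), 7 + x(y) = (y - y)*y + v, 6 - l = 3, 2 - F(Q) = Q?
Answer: 499/40723 ≈ 0.012254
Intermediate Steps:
F(Q) = 2 - Q
l = 3 (l = 6 - 1*3 = 6 - 3 = 3)
x(y) = -40 (x(y) = -7 + ((y - y)*y - 33) = -7 + (0*y - 33) = -7 + (0 - 33) = -7 - 33 = -40)
z = 8498 (z = 8538 - 40 = 8498)
((-27 + l)² + F(79))/(32225 + z) = ((-27 + 3)² + (2 - 1*79))/(32225 + 8498) = ((-24)² + (2 - 79))/40723 = (576 - 77)*(1/40723) = 499*(1/40723) = 499/40723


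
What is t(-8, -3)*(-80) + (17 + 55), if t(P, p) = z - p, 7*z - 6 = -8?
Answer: -1016/7 ≈ -145.14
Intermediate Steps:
z = -2/7 (z = 6/7 + (⅐)*(-8) = 6/7 - 8/7 = -2/7 ≈ -0.28571)
t(P, p) = -2/7 - p
t(-8, -3)*(-80) + (17 + 55) = (-2/7 - 1*(-3))*(-80) + (17 + 55) = (-2/7 + 3)*(-80) + 72 = (19/7)*(-80) + 72 = -1520/7 + 72 = -1016/7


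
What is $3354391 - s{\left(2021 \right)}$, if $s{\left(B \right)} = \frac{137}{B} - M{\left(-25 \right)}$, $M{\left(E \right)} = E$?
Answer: $\frac{6779173549}{2021} \approx 3.3544 \cdot 10^{6}$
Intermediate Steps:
$s{\left(B \right)} = 25 + \frac{137}{B}$ ($s{\left(B \right)} = \frac{137}{B} - -25 = \frac{137}{B} + 25 = 25 + \frac{137}{B}$)
$3354391 - s{\left(2021 \right)} = 3354391 - \left(25 + \frac{137}{2021}\right) = 3354391 - \frac{50662}{2021} = \frac{6779173549}{2021}$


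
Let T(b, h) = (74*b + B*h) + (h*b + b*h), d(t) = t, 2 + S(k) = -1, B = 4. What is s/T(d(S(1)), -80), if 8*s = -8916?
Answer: 2229/124 ≈ 17.976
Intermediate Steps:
S(k) = -3 (S(k) = -2 - 1 = -3)
T(b, h) = 4*h + 74*b + 2*b*h (T(b, h) = (74*b + 4*h) + (h*b + b*h) = (4*h + 74*b) + (b*h + b*h) = (4*h + 74*b) + 2*b*h = 4*h + 74*b + 2*b*h)
s = -2229/2 (s = (1/8)*(-8916) = -2229/2 ≈ -1114.5)
s/T(d(S(1)), -80) = -2229/(2*(4*(-80) + 74*(-3) + 2*(-3)*(-80))) = -2229/(2*(-320 - 222 + 480)) = -2229/2/(-62) = -2229/2*(-1/62) = 2229/124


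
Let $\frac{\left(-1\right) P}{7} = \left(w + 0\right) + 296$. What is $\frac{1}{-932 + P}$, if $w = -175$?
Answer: $- \frac{1}{1779} \approx -0.00056211$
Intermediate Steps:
$P = -847$ ($P = - 7 \left(\left(-175 + 0\right) + 296\right) = - 7 \left(-175 + 296\right) = \left(-7\right) 121 = -847$)
$\frac{1}{-932 + P} = \frac{1}{-932 - 847} = \frac{1}{-1779} = - \frac{1}{1779}$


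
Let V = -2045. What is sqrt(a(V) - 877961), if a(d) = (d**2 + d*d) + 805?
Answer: sqrt(7486894) ≈ 2736.2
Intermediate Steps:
a(d) = 805 + 2*d**2 (a(d) = (d**2 + d**2) + 805 = 2*d**2 + 805 = 805 + 2*d**2)
sqrt(a(V) - 877961) = sqrt((805 + 2*(-2045)**2) - 877961) = sqrt((805 + 2*4182025) - 877961) = sqrt((805 + 8364050) - 877961) = sqrt(8364855 - 877961) = sqrt(7486894)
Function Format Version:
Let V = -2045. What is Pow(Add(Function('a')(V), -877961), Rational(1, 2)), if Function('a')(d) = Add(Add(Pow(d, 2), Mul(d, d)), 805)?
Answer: Pow(7486894, Rational(1, 2)) ≈ 2736.2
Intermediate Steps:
Function('a')(d) = Add(805, Mul(2, Pow(d, 2))) (Function('a')(d) = Add(Add(Pow(d, 2), Pow(d, 2)), 805) = Add(Mul(2, Pow(d, 2)), 805) = Add(805, Mul(2, Pow(d, 2))))
Pow(Add(Function('a')(V), -877961), Rational(1, 2)) = Pow(Add(Add(805, Mul(2, Pow(-2045, 2))), -877961), Rational(1, 2)) = Pow(Add(Add(805, Mul(2, 4182025)), -877961), Rational(1, 2)) = Pow(Add(Add(805, 8364050), -877961), Rational(1, 2)) = Pow(Add(8364855, -877961), Rational(1, 2)) = Pow(7486894, Rational(1, 2))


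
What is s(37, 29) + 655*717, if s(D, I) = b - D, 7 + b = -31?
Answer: 469560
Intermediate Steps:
b = -38 (b = -7 - 31 = -38)
s(D, I) = -38 - D
s(37, 29) + 655*717 = (-38 - 1*37) + 655*717 = (-38 - 37) + 469635 = -75 + 469635 = 469560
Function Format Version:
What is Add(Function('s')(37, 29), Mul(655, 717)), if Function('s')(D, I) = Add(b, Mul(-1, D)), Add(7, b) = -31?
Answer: 469560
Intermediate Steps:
b = -38 (b = Add(-7, -31) = -38)
Function('s')(D, I) = Add(-38, Mul(-1, D))
Add(Function('s')(37, 29), Mul(655, 717)) = Add(Add(-38, Mul(-1, 37)), Mul(655, 717)) = Add(Add(-38, -37), 469635) = Add(-75, 469635) = 469560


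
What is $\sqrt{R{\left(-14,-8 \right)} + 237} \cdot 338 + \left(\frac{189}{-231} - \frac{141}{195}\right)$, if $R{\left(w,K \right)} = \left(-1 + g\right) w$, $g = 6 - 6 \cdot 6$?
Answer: $- \frac{1102}{715} + 338 \sqrt{671} \approx 8753.9$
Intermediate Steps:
$g = -30$ ($g = 6 - 36 = -30$)
$R{\left(w,K \right)} = - 31 w$ ($R{\left(w,K \right)} = \left(-1 - 30\right) w = - 31 w$)
$\sqrt{R{\left(-14,-8 \right)} + 237} \cdot 338 + \left(\frac{189}{-231} - \frac{141}{195}\right) = \sqrt{\left(-31\right) \left(-14\right) + 237} \cdot 338 + \left(\frac{189}{-231} - \frac{141}{195}\right) = \sqrt{434 + 237} \cdot 338 + \left(189 \left(- \frac{1}{231}\right) - \frac{47}{65}\right) = \sqrt{671} \cdot 338 - \frac{1102}{715} = 338 \sqrt{671} - \frac{1102}{715} = - \frac{1102}{715} + 338 \sqrt{671}$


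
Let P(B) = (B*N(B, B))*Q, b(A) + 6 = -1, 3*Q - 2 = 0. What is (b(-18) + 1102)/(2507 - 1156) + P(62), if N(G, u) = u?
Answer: 10389773/4053 ≈ 2563.5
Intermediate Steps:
Q = 2/3 (Q = 2/3 + (1/3)*0 = 2/3 + 0 = 2/3 ≈ 0.66667)
b(A) = -7 (b(A) = -6 - 1 = -7)
P(B) = 2*B**2/3 (P(B) = (B*B)*(2/3) = B**2*(2/3) = 2*B**2/3)
(b(-18) + 1102)/(2507 - 1156) + P(62) = (-7 + 1102)/(2507 - 1156) + (2/3)*62**2 = 1095/1351 + (2/3)*3844 = 1095*(1/1351) + 7688/3 = 1095/1351 + 7688/3 = 10389773/4053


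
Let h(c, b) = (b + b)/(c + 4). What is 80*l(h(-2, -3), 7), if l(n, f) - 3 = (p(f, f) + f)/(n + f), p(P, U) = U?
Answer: 520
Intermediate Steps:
h(c, b) = 2*b/(4 + c) (h(c, b) = (2*b)/(4 + c) = 2*b/(4 + c))
l(n, f) = 3 + 2*f/(f + n) (l(n, f) = 3 + (f + f)/(n + f) = 3 + (2*f)/(f + n) = 3 + 2*f/(f + n))
80*l(h(-2, -3), 7) = 80*((3*(2*(-3)/(4 - 2)) + 5*7)/(7 + 2*(-3)/(4 - 2))) = 80*((3*(2*(-3)/2) + 35)/(7 + 2*(-3)/2)) = 80*((3*(2*(-3)*(1/2)) + 35)/(7 + 2*(-3)*(1/2))) = 80*((3*(-3) + 35)/(7 - 3)) = 80*((-9 + 35)/4) = 80*((1/4)*26) = 80*(13/2) = 520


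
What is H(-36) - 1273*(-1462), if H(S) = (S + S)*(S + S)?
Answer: 1866310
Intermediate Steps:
H(S) = 4*S**2 (H(S) = (2*S)*(2*S) = 4*S**2)
H(-36) - 1273*(-1462) = 4*(-36)**2 - 1273*(-1462) = 4*1296 + 1861126 = 5184 + 1861126 = 1866310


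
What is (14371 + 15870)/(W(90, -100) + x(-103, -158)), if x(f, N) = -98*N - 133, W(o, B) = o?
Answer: 30241/15441 ≈ 1.9585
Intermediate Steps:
x(f, N) = -133 - 98*N
(14371 + 15870)/(W(90, -100) + x(-103, -158)) = (14371 + 15870)/(90 + (-133 - 98*(-158))) = 30241/(90 + (-133 + 15484)) = 30241/(90 + 15351) = 30241/15441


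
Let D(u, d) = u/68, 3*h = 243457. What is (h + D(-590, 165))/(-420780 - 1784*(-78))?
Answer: -8276653/28726056 ≈ -0.28812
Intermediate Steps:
h = 243457/3 (h = (⅓)*243457 = 243457/3 ≈ 81152.)
D(u, d) = u/68 (D(u, d) = u*(1/68) = u/68)
(h + D(-590, 165))/(-420780 - 1784*(-78)) = (243457/3 + (1/68)*(-590))/(-420780 - 1784*(-78)) = (243457/3 - 295/34)/(-420780 + 139152) = (8276653/102)/(-281628) = (8276653/102)*(-1/281628) = -8276653/28726056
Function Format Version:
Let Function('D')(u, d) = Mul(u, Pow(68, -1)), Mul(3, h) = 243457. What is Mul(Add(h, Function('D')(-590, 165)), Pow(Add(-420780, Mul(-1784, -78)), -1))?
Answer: Rational(-8276653, 28726056) ≈ -0.28812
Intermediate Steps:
h = Rational(243457, 3) (h = Mul(Rational(1, 3), 243457) = Rational(243457, 3) ≈ 81152.)
Function('D')(u, d) = Mul(Rational(1, 68), u) (Function('D')(u, d) = Mul(u, Rational(1, 68)) = Mul(Rational(1, 68), u))
Mul(Add(h, Function('D')(-590, 165)), Pow(Add(-420780, Mul(-1784, -78)), -1)) = Mul(Add(Rational(243457, 3), Mul(Rational(1, 68), -590)), Pow(Add(-420780, Mul(-1784, -78)), -1)) = Mul(Add(Rational(243457, 3), Rational(-295, 34)), Pow(Add(-420780, 139152), -1)) = Mul(Rational(8276653, 102), Pow(-281628, -1)) = Mul(Rational(8276653, 102), Rational(-1, 281628)) = Rational(-8276653, 28726056)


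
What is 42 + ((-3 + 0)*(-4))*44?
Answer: 570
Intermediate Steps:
42 + ((-3 + 0)*(-4))*44 = 42 - 3*(-4)*44 = 42 + 12*44 = 42 + 528 = 570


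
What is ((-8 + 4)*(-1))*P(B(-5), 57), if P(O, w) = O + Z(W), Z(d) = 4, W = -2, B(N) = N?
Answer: -4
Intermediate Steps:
P(O, w) = 4 + O (P(O, w) = O + 4 = 4 + O)
((-8 + 4)*(-1))*P(B(-5), 57) = ((-8 + 4)*(-1))*(4 - 5) = -4*(-1)*(-1) = 4*(-1) = -4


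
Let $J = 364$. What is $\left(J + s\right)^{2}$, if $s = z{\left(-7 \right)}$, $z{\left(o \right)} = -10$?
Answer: $125316$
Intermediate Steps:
$s = -10$
$\left(J + s\right)^{2} = \left(364 - 10\right)^{2} = 354^{2} = 125316$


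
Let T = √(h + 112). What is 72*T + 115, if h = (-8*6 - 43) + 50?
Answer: 115 + 72*√71 ≈ 721.68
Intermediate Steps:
h = -41 (h = (-48 - 43) + 50 = -91 + 50 = -41)
T = √71 (T = √(-41 + 112) = √71 ≈ 8.4261)
72*T + 115 = 72*√71 + 115 = 115 + 72*√71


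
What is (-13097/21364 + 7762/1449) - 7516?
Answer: -4745341289/631764 ≈ -7511.3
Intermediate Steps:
(-13097/21364 + 7762/1449) - 7516 = (-13097*1/21364 + 7762*(1/1449)) - 7516 = (-1871/3052 + 7762/1449) - 7516 = 2996935/631764 - 7516 = -4745341289/631764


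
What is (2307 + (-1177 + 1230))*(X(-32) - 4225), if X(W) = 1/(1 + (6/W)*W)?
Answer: -69794640/7 ≈ -9.9707e+6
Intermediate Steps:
X(W) = 1/7 (X(W) = 1/(1 + 6) = 1/7)
(2307 + (-1177 + 1230))*(X(-32) - 4225) = (2307 + (-1177 + 1230))*(1/7 - 4225) = (2307 + 53)*(-29574/7) = 2360*(-29574/7) = -69794640/7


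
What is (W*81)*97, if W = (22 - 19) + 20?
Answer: 180711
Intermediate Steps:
W = 23 (W = 3 + 20 = 23)
(W*81)*97 = (23*81)*97 = 1863*97 = 180711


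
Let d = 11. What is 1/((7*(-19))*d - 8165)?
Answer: -1/9628 ≈ -0.00010386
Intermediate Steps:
1/((7*(-19))*d - 8165) = 1/((7*(-19))*11 - 8165) = 1/(-133*11 - 8165) = 1/(-1463 - 8165) = 1/(-9628) = -1/9628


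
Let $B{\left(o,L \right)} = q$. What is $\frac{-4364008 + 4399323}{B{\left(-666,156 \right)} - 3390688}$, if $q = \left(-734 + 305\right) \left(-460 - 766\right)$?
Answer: $- \frac{35315}{2864734} \approx -0.012327$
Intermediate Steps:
$q = 525954$ ($q = \left(-429\right) \left(-1226\right) = 525954$)
$B{\left(o,L \right)} = 525954$
$\frac{-4364008 + 4399323}{B{\left(-666,156 \right)} - 3390688} = \frac{-4364008 + 4399323}{525954 - 3390688} = \frac{35315}{-2864734} = 35315 \left(- \frac{1}{2864734}\right) = - \frac{35315}{2864734}$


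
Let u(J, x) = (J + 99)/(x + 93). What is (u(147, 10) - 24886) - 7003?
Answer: -3284321/103 ≈ -31887.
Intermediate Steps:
u(J, x) = (99 + J)/(93 + x)
(u(147, 10) - 24886) - 7003 = ((99 + 147)/(93 + 10) - 24886) - 7003 = (246/103 - 24886) - 7003 = -2563012/103 - 7003 = -3284321/103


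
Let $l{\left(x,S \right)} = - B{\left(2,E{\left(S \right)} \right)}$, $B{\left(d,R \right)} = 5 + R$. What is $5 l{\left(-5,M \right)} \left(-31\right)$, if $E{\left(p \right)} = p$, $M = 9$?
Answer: $2170$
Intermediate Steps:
$l{\left(x,S \right)} = -5 - S$ ($l{\left(x,S \right)} = - (5 + S) = -5 - S$)
$5 l{\left(-5,M \right)} \left(-31\right) = 5 \left(-5 - 9\right) \left(-31\right) = 5 \left(-14\right) \left(-31\right) = \left(-70\right) \left(-31\right) = 2170$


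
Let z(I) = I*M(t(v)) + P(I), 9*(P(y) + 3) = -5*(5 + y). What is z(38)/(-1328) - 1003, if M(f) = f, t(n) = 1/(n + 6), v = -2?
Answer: -23975399/23904 ≈ -1003.0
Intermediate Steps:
t(n) = 1/(6 + n)
P(y) = -52/9 - 5*y/9 (P(y) = -3 + (-5*(5 + y))/9 = -3 + (-25 - 5*y)/9 = -3 + (-25/9 - 5*y/9) = -52/9 - 5*y/9)
z(I) = -52/9 - 11*I/36 (z(I) = I/(6 - 2) + (-52/9 - 5*I/9) = I/4 + (-52/9 - 5*I/9) = -52/9 - 11*I/36)
z(38)/(-1328) - 1003 = (-52/9 - 11/36*38)/(-1328) - 1003 = (-52/9 - 209/18)*(-1/1328) - 1003 = -313/18*(-1/1328) - 1003 = 313/23904 - 1003 = -23975399/23904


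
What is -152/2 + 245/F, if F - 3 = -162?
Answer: -12329/159 ≈ -77.541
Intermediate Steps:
F = -159 (F = 3 - 162 = -159)
-152/2 + 245/F = -152/2 + 245/(-159) = -152*½ + 245*(-1/159) = -76 - 245/159 = -12329/159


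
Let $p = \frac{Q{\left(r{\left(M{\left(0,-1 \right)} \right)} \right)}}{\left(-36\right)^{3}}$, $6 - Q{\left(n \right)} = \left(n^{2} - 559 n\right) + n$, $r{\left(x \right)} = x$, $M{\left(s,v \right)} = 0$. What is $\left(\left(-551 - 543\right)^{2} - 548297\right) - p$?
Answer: $\frac{5043039265}{7776} \approx 6.4854 \cdot 10^{5}$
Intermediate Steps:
$Q{\left(n \right)} = 6 - n^{2} + 558 n$ ($Q{\left(n \right)} = 6 - \left(\left(n^{2} - 559 n\right) + n\right) = 6 - \left(n^{2} - 558 n\right) = 6 - n^{2} + 558 n$)
$p = - \frac{1}{7776}$ ($p = \frac{6 - 0^{2} + 558 \cdot 0}{\left(-36\right)^{3}} = \frac{6 - 0 + 0}{-46656} = \left(6 + 0 + 0\right) \left(- \frac{1}{46656}\right) = 6 \left(- \frac{1}{46656}\right) = - \frac{1}{7776} \approx -0.0001286$)
$\left(\left(-551 - 543\right)^{2} - 548297\right) - p = \left(\left(-551 - 543\right)^{2} - 548297\right) - - \frac{1}{7776} = \left(\left(-1094\right)^{2} - 548297\right) + \frac{1}{7776} = \left(1196836 - 548297\right) + \frac{1}{7776} = 648539 + \frac{1}{7776} = \frac{5043039265}{7776}$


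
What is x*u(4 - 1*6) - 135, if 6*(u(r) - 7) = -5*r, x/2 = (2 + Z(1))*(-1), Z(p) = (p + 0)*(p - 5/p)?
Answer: -301/3 ≈ -100.33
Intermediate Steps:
Z(p) = p*(p - 5/p)
x = 4 (x = 2*((2 + (-5 + 1**2))*(-1)) = 2*((2 + (-5 + 1))*(-1)) = 2*((2 - 4)*(-1)) = 2*(-2*(-1)) = 2*2 = 4)
u(r) = 7 - 5*r/6 (u(r) = 7 + (-5*r)/6 = 7 - 5*r/6)
x*u(4 - 1*6) - 135 = 4*(7 - 5*(4 - 1*6)/6) - 135 = 4*(7 - 5*(4 - 6)/6) - 135 = 4*(7 - 5/6*(-2)) - 135 = 4*(7 + 5/3) - 135 = 4*(26/3) - 135 = 104/3 - 135 = -301/3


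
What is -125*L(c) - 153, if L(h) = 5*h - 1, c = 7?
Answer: -4403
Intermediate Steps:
L(h) = -1 + 5*h
-125*L(c) - 153 = -125*(-1 + 5*7) - 153 = -125*(-1 + 35) - 153 = -125*34 - 153 = -4250 - 153 = -4403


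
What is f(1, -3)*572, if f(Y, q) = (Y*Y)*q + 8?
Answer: 2860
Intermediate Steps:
f(Y, q) = 8 + q*Y² (f(Y, q) = Y²*q + 8 = q*Y² + 8 = 8 + q*Y²)
f(1, -3)*572 = (8 - 3*1²)*572 = (8 - 3*1)*572 = (8 - 3)*572 = 5*572 = 2860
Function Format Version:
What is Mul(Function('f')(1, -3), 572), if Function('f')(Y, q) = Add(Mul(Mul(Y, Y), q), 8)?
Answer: 2860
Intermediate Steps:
Function('f')(Y, q) = Add(8, Mul(q, Pow(Y, 2))) (Function('f')(Y, q) = Add(Mul(Pow(Y, 2), q), 8) = Add(Mul(q, Pow(Y, 2)), 8) = Add(8, Mul(q, Pow(Y, 2))))
Mul(Function('f')(1, -3), 572) = Mul(Add(8, Mul(-3, Pow(1, 2))), 572) = Mul(Add(8, Mul(-3, 1)), 572) = Mul(Add(8, -3), 572) = Mul(5, 572) = 2860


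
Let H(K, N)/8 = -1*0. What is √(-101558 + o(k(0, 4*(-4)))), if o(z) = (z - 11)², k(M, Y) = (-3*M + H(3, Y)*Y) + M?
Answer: I*√101437 ≈ 318.49*I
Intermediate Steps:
H(K, N) = 0 (H(K, N) = 8*(-1*0) = 8*0 = 0)
k(M, Y) = -2*M (k(M, Y) = (-3*M + 0*Y) + M = (-3*M + 0) + M = -3*M + M = -2*M)
o(z) = (-11 + z)²
√(-101558 + o(k(0, 4*(-4)))) = √(-101558 + (-11 - 2*0)²) = √(-101558 + (-11 + 0)²) = √(-101558 + (-11)²) = √(-101558 + 121) = √(-101437) = I*√101437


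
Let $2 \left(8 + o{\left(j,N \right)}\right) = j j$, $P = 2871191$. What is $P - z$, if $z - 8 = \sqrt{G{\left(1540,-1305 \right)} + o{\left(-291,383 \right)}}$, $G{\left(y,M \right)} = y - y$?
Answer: $2871183 - \frac{\sqrt{169330}}{2} \approx 2.871 \cdot 10^{6}$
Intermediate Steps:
$o{\left(j,N \right)} = -8 + \frac{j^{2}}{2}$ ($o{\left(j,N \right)} = -8 + \frac{j j}{2} = -8 + \frac{j^{2}}{2}$)
$G{\left(y,M \right)} = 0$
$z = 8 + \frac{\sqrt{169330}}{2}$ ($z = 8 + \sqrt{0 - \left(8 - \frac{\left(-291\right)^{2}}{2}\right)} = 8 + \sqrt{0 + \left(-8 + \frac{1}{2} \cdot 84681\right)} = 8 + \sqrt{0 + \left(-8 + \frac{84681}{2}\right)} = 8 + \sqrt{0 + \frac{84665}{2}} = 8 + \sqrt{\frac{84665}{2}} = 8 + \frac{\sqrt{169330}}{2} \approx 213.75$)
$P - z = 2871191 - \left(8 + \frac{\sqrt{169330}}{2}\right) = 2871183 - \frac{\sqrt{169330}}{2}$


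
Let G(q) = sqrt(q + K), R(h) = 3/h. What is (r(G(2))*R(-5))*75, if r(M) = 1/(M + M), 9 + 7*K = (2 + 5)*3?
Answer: -45*sqrt(182)/52 ≈ -11.675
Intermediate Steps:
K = 12/7 (K = -9/7 + ((2 + 5)*3)/7 = -9/7 + (7*3)/7 = -9/7 + (1/7)*21 = -9/7 + 3 = 12/7 ≈ 1.7143)
G(q) = sqrt(12/7 + q) (G(q) = sqrt(q + 12/7) = sqrt(12/7 + q))
r(M) = 1/(2*M)
(r(G(2))*R(-5))*75 = ((1/(2*((sqrt(84 + 49*2)/7))))*(3/(-5)))*75 = ((1/(2*((sqrt(84 + 98)/7))))*(3*(-1/5)))*75 = ((1/(2*((sqrt(182)/7))))*(-3/5))*75 = (((sqrt(182)/26)/2)*(-3/5))*75 = ((sqrt(182)/52)*(-3/5))*75 = -3*sqrt(182)/260*75 = -45*sqrt(182)/52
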